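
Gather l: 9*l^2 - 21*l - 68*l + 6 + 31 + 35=9*l^2 - 89*l + 72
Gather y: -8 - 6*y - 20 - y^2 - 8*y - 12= -y^2 - 14*y - 40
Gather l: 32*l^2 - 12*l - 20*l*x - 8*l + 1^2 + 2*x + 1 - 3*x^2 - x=32*l^2 + l*(-20*x - 20) - 3*x^2 + x + 2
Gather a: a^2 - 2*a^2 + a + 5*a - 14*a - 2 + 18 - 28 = -a^2 - 8*a - 12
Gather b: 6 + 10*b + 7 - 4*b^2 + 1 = -4*b^2 + 10*b + 14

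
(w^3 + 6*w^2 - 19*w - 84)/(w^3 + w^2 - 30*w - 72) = (w^2 + 3*w - 28)/(w^2 - 2*w - 24)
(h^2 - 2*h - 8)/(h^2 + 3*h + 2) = (h - 4)/(h + 1)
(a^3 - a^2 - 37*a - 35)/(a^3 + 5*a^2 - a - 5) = (a - 7)/(a - 1)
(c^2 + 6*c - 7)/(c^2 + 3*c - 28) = (c - 1)/(c - 4)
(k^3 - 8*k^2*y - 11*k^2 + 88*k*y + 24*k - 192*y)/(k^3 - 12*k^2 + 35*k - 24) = (k - 8*y)/(k - 1)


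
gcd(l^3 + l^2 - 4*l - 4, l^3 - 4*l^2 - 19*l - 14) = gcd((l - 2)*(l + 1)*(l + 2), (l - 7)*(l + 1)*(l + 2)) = l^2 + 3*l + 2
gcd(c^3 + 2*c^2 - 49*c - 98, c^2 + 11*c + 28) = c + 7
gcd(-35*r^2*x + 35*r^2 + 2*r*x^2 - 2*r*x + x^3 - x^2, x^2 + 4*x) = 1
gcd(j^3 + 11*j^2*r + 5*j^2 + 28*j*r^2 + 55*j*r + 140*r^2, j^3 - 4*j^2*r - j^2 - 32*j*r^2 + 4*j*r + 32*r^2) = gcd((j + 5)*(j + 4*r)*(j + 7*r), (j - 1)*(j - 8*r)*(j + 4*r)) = j + 4*r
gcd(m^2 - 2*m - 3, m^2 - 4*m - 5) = m + 1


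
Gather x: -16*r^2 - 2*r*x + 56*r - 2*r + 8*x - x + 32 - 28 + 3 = -16*r^2 + 54*r + x*(7 - 2*r) + 7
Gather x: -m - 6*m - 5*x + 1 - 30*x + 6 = -7*m - 35*x + 7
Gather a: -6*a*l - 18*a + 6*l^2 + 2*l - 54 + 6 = a*(-6*l - 18) + 6*l^2 + 2*l - 48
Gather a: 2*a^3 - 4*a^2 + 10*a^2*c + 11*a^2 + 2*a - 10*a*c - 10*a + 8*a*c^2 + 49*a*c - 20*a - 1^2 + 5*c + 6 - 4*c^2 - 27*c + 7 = 2*a^3 + a^2*(10*c + 7) + a*(8*c^2 + 39*c - 28) - 4*c^2 - 22*c + 12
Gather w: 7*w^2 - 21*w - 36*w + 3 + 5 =7*w^2 - 57*w + 8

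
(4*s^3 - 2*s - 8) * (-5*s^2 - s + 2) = -20*s^5 - 4*s^4 + 18*s^3 + 42*s^2 + 4*s - 16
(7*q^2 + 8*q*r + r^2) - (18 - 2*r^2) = 7*q^2 + 8*q*r + 3*r^2 - 18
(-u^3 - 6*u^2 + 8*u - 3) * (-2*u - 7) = 2*u^4 + 19*u^3 + 26*u^2 - 50*u + 21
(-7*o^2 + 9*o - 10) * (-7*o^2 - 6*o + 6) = 49*o^4 - 21*o^3 - 26*o^2 + 114*o - 60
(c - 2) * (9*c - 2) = 9*c^2 - 20*c + 4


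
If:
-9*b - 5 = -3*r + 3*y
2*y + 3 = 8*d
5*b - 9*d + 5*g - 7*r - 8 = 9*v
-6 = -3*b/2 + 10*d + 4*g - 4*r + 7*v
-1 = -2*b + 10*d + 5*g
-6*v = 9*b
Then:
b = 1777/5229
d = -1150/5229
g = 655/1743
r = 3205/10458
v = -1777/3486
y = -24887/10458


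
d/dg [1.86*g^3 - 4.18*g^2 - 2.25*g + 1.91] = 5.58*g^2 - 8.36*g - 2.25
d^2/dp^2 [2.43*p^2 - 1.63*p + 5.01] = 4.86000000000000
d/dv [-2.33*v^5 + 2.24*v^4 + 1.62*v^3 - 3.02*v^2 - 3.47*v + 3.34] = -11.65*v^4 + 8.96*v^3 + 4.86*v^2 - 6.04*v - 3.47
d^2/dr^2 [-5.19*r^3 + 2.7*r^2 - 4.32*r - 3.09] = 5.4 - 31.14*r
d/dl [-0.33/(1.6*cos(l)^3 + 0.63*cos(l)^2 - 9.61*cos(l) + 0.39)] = (-1.584*cos(l)^2 - 0.4158*cos(l) + 3.1713)*sin(l)/(1.6*cos(l)^3 + 0.63*cos(l)^2 - 9.61*cos(l) + 0.39)^2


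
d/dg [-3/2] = 0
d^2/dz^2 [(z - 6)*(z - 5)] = 2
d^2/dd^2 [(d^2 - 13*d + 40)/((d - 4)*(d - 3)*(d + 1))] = 2*(d^6 - 39*d^5 + 459*d^4 - 2377*d^3 + 6072*d^2 - 7848*d + 4804)/(d^9 - 18*d^8 + 123*d^7 - 360*d^6 + 183*d^5 + 1206*d^4 - 1603*d^3 - 1692*d^2 + 2160*d + 1728)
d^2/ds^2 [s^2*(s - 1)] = 6*s - 2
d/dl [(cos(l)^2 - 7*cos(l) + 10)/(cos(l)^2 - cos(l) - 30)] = 2*(-3*cos(l)^2 + 40*cos(l) - 110)*sin(l)/((cos(l) - 6)^2*(cos(l) + 5)^2)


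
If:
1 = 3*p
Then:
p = 1/3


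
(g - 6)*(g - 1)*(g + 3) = g^3 - 4*g^2 - 15*g + 18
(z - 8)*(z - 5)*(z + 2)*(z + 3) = z^4 - 8*z^3 - 19*z^2 + 122*z + 240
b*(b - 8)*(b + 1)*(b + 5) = b^4 - 2*b^3 - 43*b^2 - 40*b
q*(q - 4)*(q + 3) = q^3 - q^2 - 12*q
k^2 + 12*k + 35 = (k + 5)*(k + 7)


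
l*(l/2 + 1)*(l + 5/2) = l^3/2 + 9*l^2/4 + 5*l/2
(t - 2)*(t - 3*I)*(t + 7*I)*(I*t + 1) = I*t^4 - 3*t^3 - 2*I*t^3 + 6*t^2 + 25*I*t^2 + 21*t - 50*I*t - 42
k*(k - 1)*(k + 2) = k^3 + k^2 - 2*k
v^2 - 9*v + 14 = (v - 7)*(v - 2)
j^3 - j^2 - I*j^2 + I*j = j*(j - 1)*(j - I)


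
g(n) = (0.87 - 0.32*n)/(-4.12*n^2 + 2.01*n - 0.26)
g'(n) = (0.87 - 0.32*n)*(8.24*n - 2.01)/(-4.12*n^2 + 2.01*n - 0.26)^2 - 0.32/(-4.12*n^2 + 2.01*n - 0.26)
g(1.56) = -0.05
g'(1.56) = 0.12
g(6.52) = 0.01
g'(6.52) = -0.00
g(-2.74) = -0.05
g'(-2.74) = -0.02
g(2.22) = -0.01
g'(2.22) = 0.03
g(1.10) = -0.17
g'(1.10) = 0.50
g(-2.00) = -0.07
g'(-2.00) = -0.05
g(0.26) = -49.45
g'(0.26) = 431.55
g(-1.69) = -0.09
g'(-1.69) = -0.07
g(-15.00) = -0.01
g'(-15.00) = -0.00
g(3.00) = 0.00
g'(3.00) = 0.01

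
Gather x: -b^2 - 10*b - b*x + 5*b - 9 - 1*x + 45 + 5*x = -b^2 - 5*b + x*(4 - b) + 36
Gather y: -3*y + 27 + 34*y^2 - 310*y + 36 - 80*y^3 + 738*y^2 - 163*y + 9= -80*y^3 + 772*y^2 - 476*y + 72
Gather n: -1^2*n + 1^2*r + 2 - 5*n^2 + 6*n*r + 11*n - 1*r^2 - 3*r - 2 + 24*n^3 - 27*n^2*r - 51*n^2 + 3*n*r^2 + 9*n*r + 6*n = 24*n^3 + n^2*(-27*r - 56) + n*(3*r^2 + 15*r + 16) - r^2 - 2*r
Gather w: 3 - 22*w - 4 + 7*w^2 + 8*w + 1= 7*w^2 - 14*w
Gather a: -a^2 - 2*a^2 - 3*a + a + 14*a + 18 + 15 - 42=-3*a^2 + 12*a - 9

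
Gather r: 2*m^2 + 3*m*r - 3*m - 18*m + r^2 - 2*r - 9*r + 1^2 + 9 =2*m^2 - 21*m + r^2 + r*(3*m - 11) + 10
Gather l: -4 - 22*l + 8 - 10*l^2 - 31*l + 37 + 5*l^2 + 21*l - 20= -5*l^2 - 32*l + 21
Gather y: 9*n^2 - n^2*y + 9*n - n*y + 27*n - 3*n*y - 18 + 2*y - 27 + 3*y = 9*n^2 + 36*n + y*(-n^2 - 4*n + 5) - 45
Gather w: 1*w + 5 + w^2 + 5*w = w^2 + 6*w + 5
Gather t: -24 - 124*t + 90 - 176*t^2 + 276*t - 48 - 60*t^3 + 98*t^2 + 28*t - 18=-60*t^3 - 78*t^2 + 180*t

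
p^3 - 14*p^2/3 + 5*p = p*(p - 3)*(p - 5/3)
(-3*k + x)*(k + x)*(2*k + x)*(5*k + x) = -30*k^4 - 41*k^3*x - 7*k^2*x^2 + 5*k*x^3 + x^4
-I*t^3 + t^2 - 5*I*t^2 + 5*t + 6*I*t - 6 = (t - 1)*(t + 6)*(-I*t + 1)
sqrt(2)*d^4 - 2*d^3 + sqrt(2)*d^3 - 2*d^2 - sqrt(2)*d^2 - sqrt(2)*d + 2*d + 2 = (d - 1)*(d + 1)*(d - sqrt(2))*(sqrt(2)*d + sqrt(2))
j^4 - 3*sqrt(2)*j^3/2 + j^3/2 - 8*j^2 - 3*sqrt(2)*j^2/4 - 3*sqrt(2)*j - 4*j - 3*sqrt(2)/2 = (j + 1/2)*(j - 3*sqrt(2))*(j + sqrt(2)/2)*(j + sqrt(2))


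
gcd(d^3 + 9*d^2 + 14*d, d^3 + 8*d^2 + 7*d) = d^2 + 7*d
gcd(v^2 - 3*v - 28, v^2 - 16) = v + 4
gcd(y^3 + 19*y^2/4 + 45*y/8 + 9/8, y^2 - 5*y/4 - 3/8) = y + 1/4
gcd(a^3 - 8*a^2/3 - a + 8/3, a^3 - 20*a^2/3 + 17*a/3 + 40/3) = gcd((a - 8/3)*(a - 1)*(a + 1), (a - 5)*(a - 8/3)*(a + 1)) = a^2 - 5*a/3 - 8/3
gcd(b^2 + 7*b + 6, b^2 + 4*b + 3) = b + 1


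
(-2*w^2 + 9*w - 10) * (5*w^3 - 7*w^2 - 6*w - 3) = -10*w^5 + 59*w^4 - 101*w^3 + 22*w^2 + 33*w + 30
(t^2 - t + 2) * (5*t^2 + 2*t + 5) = 5*t^4 - 3*t^3 + 13*t^2 - t + 10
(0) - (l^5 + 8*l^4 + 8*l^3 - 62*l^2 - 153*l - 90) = -l^5 - 8*l^4 - 8*l^3 + 62*l^2 + 153*l + 90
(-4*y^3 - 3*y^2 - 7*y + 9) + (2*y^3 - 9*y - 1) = -2*y^3 - 3*y^2 - 16*y + 8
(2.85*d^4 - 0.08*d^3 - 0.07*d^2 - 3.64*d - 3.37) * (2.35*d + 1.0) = 6.6975*d^5 + 2.662*d^4 - 0.2445*d^3 - 8.624*d^2 - 11.5595*d - 3.37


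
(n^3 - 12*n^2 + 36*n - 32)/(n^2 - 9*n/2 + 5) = 2*(n^2 - 10*n + 16)/(2*n - 5)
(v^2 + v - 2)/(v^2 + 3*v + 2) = (v - 1)/(v + 1)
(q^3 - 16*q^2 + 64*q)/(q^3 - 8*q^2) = (q - 8)/q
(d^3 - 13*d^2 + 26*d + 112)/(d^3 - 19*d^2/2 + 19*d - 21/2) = 2*(d^2 - 6*d - 16)/(2*d^2 - 5*d + 3)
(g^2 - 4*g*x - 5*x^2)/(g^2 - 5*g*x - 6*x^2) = (-g + 5*x)/(-g + 6*x)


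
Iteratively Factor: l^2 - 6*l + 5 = (l - 5)*(l - 1)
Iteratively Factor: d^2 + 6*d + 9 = (d + 3)*(d + 3)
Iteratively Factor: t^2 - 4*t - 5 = (t + 1)*(t - 5)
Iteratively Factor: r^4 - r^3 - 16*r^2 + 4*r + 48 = (r - 4)*(r^3 + 3*r^2 - 4*r - 12) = (r - 4)*(r + 3)*(r^2 - 4) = (r - 4)*(r + 2)*(r + 3)*(r - 2)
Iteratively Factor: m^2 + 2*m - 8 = (m + 4)*(m - 2)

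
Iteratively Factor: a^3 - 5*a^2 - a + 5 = (a - 5)*(a^2 - 1) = (a - 5)*(a + 1)*(a - 1)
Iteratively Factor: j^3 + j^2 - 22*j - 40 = (j - 5)*(j^2 + 6*j + 8) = (j - 5)*(j + 4)*(j + 2)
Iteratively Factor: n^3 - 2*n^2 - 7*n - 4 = (n - 4)*(n^2 + 2*n + 1) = (n - 4)*(n + 1)*(n + 1)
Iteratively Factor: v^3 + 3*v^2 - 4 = (v + 2)*(v^2 + v - 2) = (v + 2)^2*(v - 1)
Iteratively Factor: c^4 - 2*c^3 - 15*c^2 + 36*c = (c + 4)*(c^3 - 6*c^2 + 9*c) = (c - 3)*(c + 4)*(c^2 - 3*c) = (c - 3)^2*(c + 4)*(c)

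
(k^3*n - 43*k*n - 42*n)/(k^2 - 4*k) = n*(k^3 - 43*k - 42)/(k*(k - 4))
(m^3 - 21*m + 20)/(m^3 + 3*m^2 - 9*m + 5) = (m - 4)/(m - 1)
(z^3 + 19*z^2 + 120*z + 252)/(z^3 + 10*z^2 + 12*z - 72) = (z + 7)/(z - 2)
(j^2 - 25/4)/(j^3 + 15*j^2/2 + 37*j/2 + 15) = (j - 5/2)/(j^2 + 5*j + 6)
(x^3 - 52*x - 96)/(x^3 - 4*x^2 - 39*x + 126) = (x^2 - 6*x - 16)/(x^2 - 10*x + 21)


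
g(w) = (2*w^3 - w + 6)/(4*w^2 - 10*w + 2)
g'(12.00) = 0.47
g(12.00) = 7.53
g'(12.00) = 0.47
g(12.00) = 7.53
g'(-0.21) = 3.78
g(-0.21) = 1.45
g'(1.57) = -5.70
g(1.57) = -3.17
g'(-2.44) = 0.45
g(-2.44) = -0.41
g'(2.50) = -68.62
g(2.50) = 17.38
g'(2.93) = -7.30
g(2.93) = 7.58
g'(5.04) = 0.09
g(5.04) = 4.83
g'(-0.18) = 4.36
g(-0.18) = 1.57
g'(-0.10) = 6.82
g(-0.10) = 2.01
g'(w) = (10 - 8*w)*(2*w^3 - w + 6)/(4*w^2 - 10*w + 2)^2 + (6*w^2 - 1)/(4*w^2 - 10*w + 2)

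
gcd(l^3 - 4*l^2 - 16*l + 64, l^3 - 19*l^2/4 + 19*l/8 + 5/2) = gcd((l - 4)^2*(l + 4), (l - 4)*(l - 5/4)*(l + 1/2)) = l - 4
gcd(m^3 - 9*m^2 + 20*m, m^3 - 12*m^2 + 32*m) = m^2 - 4*m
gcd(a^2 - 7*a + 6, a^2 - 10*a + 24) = a - 6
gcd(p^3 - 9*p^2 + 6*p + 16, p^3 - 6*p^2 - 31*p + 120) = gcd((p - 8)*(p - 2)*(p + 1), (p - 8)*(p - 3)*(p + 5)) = p - 8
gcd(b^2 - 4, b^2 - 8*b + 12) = b - 2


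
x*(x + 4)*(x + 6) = x^3 + 10*x^2 + 24*x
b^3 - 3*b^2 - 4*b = b*(b - 4)*(b + 1)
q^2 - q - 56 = (q - 8)*(q + 7)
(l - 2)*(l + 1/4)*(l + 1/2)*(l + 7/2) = l^4 + 9*l^3/4 - 23*l^2/4 - 81*l/16 - 7/8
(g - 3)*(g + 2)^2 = g^3 + g^2 - 8*g - 12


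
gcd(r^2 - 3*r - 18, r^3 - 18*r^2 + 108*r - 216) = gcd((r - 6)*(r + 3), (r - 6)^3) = r - 6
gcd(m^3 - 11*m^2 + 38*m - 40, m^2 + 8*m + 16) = 1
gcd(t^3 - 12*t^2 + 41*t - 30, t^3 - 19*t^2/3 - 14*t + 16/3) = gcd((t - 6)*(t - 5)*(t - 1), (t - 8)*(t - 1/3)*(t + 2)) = 1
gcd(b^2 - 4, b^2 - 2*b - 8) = b + 2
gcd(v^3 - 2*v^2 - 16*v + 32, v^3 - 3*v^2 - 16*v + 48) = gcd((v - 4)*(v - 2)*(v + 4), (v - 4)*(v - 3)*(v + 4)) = v^2 - 16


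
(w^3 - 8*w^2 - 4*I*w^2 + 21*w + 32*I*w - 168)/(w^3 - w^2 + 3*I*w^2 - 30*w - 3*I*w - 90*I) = (w^2 - w*(8 + 7*I) + 56*I)/(w^2 - w - 30)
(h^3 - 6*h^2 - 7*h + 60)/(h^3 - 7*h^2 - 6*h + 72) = (h - 5)/(h - 6)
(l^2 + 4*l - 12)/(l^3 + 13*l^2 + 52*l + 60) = (l - 2)/(l^2 + 7*l + 10)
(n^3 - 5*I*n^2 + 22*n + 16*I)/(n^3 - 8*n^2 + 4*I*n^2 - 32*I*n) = (n^3 - 5*I*n^2 + 22*n + 16*I)/(n*(n^2 + 4*n*(-2 + I) - 32*I))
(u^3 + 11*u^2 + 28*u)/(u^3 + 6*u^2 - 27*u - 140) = u/(u - 5)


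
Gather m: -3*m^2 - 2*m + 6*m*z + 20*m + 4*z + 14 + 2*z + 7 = -3*m^2 + m*(6*z + 18) + 6*z + 21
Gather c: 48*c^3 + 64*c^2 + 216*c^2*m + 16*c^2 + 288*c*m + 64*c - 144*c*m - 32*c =48*c^3 + c^2*(216*m + 80) + c*(144*m + 32)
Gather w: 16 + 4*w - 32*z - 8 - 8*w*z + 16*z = w*(4 - 8*z) - 16*z + 8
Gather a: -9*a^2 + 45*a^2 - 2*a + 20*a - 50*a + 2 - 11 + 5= 36*a^2 - 32*a - 4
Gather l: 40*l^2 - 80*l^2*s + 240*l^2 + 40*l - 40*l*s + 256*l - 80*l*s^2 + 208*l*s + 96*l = l^2*(280 - 80*s) + l*(-80*s^2 + 168*s + 392)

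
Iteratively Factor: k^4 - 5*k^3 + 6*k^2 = (k)*(k^3 - 5*k^2 + 6*k) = k*(k - 3)*(k^2 - 2*k) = k*(k - 3)*(k - 2)*(k)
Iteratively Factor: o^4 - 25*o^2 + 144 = (o + 3)*(o^3 - 3*o^2 - 16*o + 48) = (o - 4)*(o + 3)*(o^2 + o - 12) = (o - 4)*(o + 3)*(o + 4)*(o - 3)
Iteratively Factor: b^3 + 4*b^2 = (b + 4)*(b^2) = b*(b + 4)*(b)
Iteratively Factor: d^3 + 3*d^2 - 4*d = (d)*(d^2 + 3*d - 4) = d*(d - 1)*(d + 4)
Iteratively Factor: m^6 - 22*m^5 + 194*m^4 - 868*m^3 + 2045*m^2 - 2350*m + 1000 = (m - 5)*(m^5 - 17*m^4 + 109*m^3 - 323*m^2 + 430*m - 200) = (m - 5)^2*(m^4 - 12*m^3 + 49*m^2 - 78*m + 40) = (m - 5)^2*(m - 4)*(m^3 - 8*m^2 + 17*m - 10) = (m - 5)^2*(m - 4)*(m - 2)*(m^2 - 6*m + 5) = (m - 5)^3*(m - 4)*(m - 2)*(m - 1)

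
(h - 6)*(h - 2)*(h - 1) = h^3 - 9*h^2 + 20*h - 12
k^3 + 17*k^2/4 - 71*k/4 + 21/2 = (k - 2)*(k - 3/4)*(k + 7)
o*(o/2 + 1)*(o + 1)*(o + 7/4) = o^4/2 + 19*o^3/8 + 29*o^2/8 + 7*o/4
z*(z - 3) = z^2 - 3*z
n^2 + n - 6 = (n - 2)*(n + 3)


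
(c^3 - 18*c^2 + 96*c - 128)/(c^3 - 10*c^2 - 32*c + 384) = (c - 2)/(c + 6)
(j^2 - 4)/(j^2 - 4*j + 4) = (j + 2)/(j - 2)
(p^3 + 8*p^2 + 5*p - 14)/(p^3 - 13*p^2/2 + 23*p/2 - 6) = 2*(p^2 + 9*p + 14)/(2*p^2 - 11*p + 12)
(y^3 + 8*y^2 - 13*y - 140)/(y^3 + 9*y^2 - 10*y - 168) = (y + 5)/(y + 6)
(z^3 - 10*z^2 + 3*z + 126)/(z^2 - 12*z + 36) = (z^2 - 4*z - 21)/(z - 6)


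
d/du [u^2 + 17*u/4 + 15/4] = 2*u + 17/4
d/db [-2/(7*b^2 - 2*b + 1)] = 4*(7*b - 1)/(7*b^2 - 2*b + 1)^2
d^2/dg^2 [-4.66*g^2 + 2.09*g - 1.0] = -9.32000000000000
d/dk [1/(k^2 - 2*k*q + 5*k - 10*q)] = (-2*k + 2*q - 5)/(k^2 - 2*k*q + 5*k - 10*q)^2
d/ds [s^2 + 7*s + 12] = 2*s + 7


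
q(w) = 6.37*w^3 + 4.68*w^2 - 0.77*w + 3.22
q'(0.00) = -0.77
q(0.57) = 5.48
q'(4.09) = 357.19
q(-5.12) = -725.12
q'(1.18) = 36.88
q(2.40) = 116.39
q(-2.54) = -69.02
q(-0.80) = 3.57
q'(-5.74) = 575.13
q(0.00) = 3.22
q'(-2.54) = 98.75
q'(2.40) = 131.77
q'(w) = 19.11*w^2 + 9.36*w - 0.77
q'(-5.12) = 452.26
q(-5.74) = -1042.85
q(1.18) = 19.29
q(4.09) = 514.18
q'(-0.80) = 3.97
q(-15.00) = -20430.98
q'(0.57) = 10.77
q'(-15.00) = 4158.58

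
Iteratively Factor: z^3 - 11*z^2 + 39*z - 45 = (z - 3)*(z^2 - 8*z + 15) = (z - 5)*(z - 3)*(z - 3)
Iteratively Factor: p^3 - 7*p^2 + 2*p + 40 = (p - 5)*(p^2 - 2*p - 8) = (p - 5)*(p - 4)*(p + 2)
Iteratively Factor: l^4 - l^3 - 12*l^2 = (l)*(l^3 - l^2 - 12*l) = l^2*(l^2 - l - 12) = l^2*(l - 4)*(l + 3)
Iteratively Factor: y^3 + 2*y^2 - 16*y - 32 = (y + 4)*(y^2 - 2*y - 8) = (y + 2)*(y + 4)*(y - 4)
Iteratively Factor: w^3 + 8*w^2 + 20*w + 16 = (w + 4)*(w^2 + 4*w + 4) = (w + 2)*(w + 4)*(w + 2)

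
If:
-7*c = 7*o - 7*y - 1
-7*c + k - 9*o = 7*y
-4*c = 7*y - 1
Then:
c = 1/4 - 7*y/4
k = 39*y/2 + 11/14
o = 11*y/4 - 3/28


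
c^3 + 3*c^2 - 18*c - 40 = (c - 4)*(c + 2)*(c + 5)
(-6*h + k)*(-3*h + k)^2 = -54*h^3 + 45*h^2*k - 12*h*k^2 + k^3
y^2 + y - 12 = (y - 3)*(y + 4)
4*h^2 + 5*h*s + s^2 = (h + s)*(4*h + s)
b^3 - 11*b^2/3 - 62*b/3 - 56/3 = (b - 7)*(b + 4/3)*(b + 2)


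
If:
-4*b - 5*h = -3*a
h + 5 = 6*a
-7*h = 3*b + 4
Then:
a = 49/87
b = 71/29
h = -47/29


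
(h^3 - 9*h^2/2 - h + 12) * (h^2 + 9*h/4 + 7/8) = h^5 - 9*h^4/4 - 41*h^3/4 + 93*h^2/16 + 209*h/8 + 21/2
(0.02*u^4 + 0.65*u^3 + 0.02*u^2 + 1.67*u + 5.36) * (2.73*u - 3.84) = 0.0546*u^5 + 1.6977*u^4 - 2.4414*u^3 + 4.4823*u^2 + 8.22*u - 20.5824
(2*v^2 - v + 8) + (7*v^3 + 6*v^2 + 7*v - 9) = 7*v^3 + 8*v^2 + 6*v - 1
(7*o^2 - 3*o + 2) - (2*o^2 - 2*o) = 5*o^2 - o + 2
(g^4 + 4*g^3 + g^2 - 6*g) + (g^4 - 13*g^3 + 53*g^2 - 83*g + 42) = 2*g^4 - 9*g^3 + 54*g^2 - 89*g + 42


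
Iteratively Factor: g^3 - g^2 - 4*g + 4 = (g - 2)*(g^2 + g - 2) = (g - 2)*(g - 1)*(g + 2)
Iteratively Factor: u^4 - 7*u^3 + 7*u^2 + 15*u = (u + 1)*(u^3 - 8*u^2 + 15*u) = u*(u + 1)*(u^2 - 8*u + 15) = u*(u - 5)*(u + 1)*(u - 3)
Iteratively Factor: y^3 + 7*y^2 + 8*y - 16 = (y - 1)*(y^2 + 8*y + 16) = (y - 1)*(y + 4)*(y + 4)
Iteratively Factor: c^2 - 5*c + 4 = (c - 1)*(c - 4)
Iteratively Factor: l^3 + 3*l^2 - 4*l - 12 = (l + 3)*(l^2 - 4) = (l - 2)*(l + 3)*(l + 2)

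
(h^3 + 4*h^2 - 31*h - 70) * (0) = 0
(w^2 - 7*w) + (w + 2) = w^2 - 6*w + 2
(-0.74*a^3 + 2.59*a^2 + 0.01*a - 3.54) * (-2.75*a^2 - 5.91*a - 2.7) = 2.035*a^5 - 2.7491*a^4 - 13.3364*a^3 + 2.6829*a^2 + 20.8944*a + 9.558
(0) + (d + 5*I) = d + 5*I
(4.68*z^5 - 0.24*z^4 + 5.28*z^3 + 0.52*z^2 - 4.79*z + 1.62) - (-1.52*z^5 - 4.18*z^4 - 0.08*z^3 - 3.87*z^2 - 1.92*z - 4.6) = 6.2*z^5 + 3.94*z^4 + 5.36*z^3 + 4.39*z^2 - 2.87*z + 6.22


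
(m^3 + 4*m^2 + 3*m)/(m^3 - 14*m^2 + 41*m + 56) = m*(m + 3)/(m^2 - 15*m + 56)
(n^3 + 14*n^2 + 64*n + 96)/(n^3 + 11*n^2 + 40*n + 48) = (n + 6)/(n + 3)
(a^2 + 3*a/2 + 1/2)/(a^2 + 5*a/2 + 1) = (a + 1)/(a + 2)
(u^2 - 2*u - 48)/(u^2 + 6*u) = (u - 8)/u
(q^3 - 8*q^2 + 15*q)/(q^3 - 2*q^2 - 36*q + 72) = q*(q^2 - 8*q + 15)/(q^3 - 2*q^2 - 36*q + 72)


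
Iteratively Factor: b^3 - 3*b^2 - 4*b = (b + 1)*(b^2 - 4*b) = (b - 4)*(b + 1)*(b)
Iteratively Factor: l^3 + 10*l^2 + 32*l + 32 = (l + 2)*(l^2 + 8*l + 16) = (l + 2)*(l + 4)*(l + 4)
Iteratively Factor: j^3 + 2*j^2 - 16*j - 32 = (j + 4)*(j^2 - 2*j - 8) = (j - 4)*(j + 4)*(j + 2)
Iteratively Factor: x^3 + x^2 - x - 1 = (x - 1)*(x^2 + 2*x + 1) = (x - 1)*(x + 1)*(x + 1)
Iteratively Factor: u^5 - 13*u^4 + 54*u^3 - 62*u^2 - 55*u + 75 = (u + 1)*(u^4 - 14*u^3 + 68*u^2 - 130*u + 75) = (u - 5)*(u + 1)*(u^3 - 9*u^2 + 23*u - 15) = (u - 5)*(u - 3)*(u + 1)*(u^2 - 6*u + 5) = (u - 5)*(u - 3)*(u - 1)*(u + 1)*(u - 5)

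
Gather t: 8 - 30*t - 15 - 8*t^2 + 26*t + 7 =-8*t^2 - 4*t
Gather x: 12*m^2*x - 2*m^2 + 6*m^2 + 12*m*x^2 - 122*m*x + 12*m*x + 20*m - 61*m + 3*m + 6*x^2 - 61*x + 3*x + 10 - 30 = 4*m^2 - 38*m + x^2*(12*m + 6) + x*(12*m^2 - 110*m - 58) - 20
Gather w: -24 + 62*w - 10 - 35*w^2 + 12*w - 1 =-35*w^2 + 74*w - 35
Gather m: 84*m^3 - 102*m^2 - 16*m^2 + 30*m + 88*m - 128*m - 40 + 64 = 84*m^3 - 118*m^2 - 10*m + 24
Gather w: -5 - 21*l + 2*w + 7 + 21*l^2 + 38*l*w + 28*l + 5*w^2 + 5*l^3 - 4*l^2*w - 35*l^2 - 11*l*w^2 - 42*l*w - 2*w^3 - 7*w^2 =5*l^3 - 14*l^2 + 7*l - 2*w^3 + w^2*(-11*l - 2) + w*(-4*l^2 - 4*l + 2) + 2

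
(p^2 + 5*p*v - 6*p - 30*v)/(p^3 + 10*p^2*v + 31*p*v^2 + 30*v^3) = (p - 6)/(p^2 + 5*p*v + 6*v^2)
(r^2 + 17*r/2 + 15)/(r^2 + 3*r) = (r^2 + 17*r/2 + 15)/(r*(r + 3))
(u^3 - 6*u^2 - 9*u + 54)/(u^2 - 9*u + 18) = u + 3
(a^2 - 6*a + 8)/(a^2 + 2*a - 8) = (a - 4)/(a + 4)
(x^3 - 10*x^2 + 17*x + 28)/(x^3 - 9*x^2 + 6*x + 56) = (x + 1)/(x + 2)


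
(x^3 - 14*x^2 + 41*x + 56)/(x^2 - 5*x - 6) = (x^2 - 15*x + 56)/(x - 6)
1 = 1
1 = 1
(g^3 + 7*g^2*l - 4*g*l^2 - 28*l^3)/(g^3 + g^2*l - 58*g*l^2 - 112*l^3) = (g - 2*l)/(g - 8*l)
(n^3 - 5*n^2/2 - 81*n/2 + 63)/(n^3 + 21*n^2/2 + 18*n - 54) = (n - 7)/(n + 6)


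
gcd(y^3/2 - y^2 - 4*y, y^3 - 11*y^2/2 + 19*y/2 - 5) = 1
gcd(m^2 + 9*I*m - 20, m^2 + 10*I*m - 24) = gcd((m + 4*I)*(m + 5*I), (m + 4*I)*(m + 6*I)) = m + 4*I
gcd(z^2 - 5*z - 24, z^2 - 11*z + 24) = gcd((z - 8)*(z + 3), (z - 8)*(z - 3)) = z - 8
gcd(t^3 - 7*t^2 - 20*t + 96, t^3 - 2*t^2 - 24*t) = t + 4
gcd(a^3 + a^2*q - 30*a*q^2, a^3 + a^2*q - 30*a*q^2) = -a^3 - a^2*q + 30*a*q^2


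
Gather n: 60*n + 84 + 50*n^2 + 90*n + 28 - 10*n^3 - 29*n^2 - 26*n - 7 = -10*n^3 + 21*n^2 + 124*n + 105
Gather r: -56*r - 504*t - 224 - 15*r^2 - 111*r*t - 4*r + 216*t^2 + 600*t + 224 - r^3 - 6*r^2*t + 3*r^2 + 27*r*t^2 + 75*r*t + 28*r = -r^3 + r^2*(-6*t - 12) + r*(27*t^2 - 36*t - 32) + 216*t^2 + 96*t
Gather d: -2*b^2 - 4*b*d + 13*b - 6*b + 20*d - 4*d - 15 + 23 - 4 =-2*b^2 + 7*b + d*(16 - 4*b) + 4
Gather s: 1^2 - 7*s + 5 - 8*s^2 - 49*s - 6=-8*s^2 - 56*s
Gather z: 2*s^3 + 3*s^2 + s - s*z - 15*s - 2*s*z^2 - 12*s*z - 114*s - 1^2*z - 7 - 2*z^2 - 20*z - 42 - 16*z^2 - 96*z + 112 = 2*s^3 + 3*s^2 - 128*s + z^2*(-2*s - 18) + z*(-13*s - 117) + 63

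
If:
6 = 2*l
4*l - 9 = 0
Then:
No Solution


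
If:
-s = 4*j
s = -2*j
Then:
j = 0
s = 0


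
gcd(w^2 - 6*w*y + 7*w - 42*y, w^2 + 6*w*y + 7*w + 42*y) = w + 7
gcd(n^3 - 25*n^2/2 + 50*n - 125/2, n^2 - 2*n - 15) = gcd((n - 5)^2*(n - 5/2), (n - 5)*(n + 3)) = n - 5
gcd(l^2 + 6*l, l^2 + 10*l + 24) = l + 6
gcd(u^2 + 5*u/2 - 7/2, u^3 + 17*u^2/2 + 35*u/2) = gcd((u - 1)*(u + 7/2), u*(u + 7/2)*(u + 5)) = u + 7/2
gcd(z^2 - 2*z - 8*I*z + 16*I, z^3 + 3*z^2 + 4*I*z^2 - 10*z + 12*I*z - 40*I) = z - 2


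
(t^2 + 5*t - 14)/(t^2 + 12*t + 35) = (t - 2)/(t + 5)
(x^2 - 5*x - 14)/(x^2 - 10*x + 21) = (x + 2)/(x - 3)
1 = 1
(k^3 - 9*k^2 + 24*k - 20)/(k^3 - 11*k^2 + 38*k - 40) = (k - 2)/(k - 4)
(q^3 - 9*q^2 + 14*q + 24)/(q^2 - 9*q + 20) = (q^2 - 5*q - 6)/(q - 5)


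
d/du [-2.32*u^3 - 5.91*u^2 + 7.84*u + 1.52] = -6.96*u^2 - 11.82*u + 7.84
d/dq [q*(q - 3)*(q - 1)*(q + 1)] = 4*q^3 - 9*q^2 - 2*q + 3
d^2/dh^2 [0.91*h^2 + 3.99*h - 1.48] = 1.82000000000000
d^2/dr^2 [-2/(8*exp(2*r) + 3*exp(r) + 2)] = 2*(-2*(16*exp(r) + 3)^2*exp(r) + (32*exp(r) + 3)*(8*exp(2*r) + 3*exp(r) + 2))*exp(r)/(8*exp(2*r) + 3*exp(r) + 2)^3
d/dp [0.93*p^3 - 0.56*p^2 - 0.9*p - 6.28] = 2.79*p^2 - 1.12*p - 0.9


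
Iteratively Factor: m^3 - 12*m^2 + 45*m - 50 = (m - 2)*(m^2 - 10*m + 25) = (m - 5)*(m - 2)*(m - 5)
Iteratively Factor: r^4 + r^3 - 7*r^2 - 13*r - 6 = (r + 1)*(r^3 - 7*r - 6) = (r - 3)*(r + 1)*(r^2 + 3*r + 2) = (r - 3)*(r + 1)*(r + 2)*(r + 1)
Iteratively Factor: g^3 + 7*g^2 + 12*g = (g + 3)*(g^2 + 4*g) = g*(g + 3)*(g + 4)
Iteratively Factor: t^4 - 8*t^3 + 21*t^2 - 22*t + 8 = (t - 1)*(t^3 - 7*t^2 + 14*t - 8) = (t - 2)*(t - 1)*(t^2 - 5*t + 4) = (t - 4)*(t - 2)*(t - 1)*(t - 1)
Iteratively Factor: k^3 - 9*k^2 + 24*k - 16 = (k - 4)*(k^2 - 5*k + 4) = (k - 4)*(k - 1)*(k - 4)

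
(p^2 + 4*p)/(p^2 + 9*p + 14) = p*(p + 4)/(p^2 + 9*p + 14)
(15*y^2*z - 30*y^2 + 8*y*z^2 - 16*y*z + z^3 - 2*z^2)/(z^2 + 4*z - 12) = (15*y^2 + 8*y*z + z^2)/(z + 6)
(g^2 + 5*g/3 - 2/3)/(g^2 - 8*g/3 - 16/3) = (-3*g^2 - 5*g + 2)/(-3*g^2 + 8*g + 16)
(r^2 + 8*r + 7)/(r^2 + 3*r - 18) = (r^2 + 8*r + 7)/(r^2 + 3*r - 18)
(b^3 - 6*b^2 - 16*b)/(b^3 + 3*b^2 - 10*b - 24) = b*(b - 8)/(b^2 + b - 12)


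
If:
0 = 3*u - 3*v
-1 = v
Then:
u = -1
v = -1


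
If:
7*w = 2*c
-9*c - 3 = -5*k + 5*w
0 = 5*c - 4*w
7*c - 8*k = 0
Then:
No Solution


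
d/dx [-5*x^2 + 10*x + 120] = 10 - 10*x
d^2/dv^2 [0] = 0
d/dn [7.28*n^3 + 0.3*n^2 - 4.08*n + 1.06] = 21.84*n^2 + 0.6*n - 4.08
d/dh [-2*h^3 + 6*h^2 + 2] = 6*h*(2 - h)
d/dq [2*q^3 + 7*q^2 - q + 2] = 6*q^2 + 14*q - 1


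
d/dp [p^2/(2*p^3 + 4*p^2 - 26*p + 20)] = p*(-p^3 - 13*p + 20)/(2*(p^6 + 4*p^5 - 22*p^4 - 32*p^3 + 209*p^2 - 260*p + 100))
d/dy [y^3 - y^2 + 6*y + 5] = 3*y^2 - 2*y + 6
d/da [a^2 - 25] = 2*a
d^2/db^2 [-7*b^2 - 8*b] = -14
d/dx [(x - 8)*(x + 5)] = 2*x - 3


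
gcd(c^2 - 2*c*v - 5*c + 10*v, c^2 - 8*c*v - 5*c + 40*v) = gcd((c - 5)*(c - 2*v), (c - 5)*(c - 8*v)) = c - 5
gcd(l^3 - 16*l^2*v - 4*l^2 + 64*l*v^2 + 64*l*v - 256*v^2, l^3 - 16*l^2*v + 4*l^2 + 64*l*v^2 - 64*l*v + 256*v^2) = l^2 - 16*l*v + 64*v^2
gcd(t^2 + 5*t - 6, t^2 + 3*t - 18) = t + 6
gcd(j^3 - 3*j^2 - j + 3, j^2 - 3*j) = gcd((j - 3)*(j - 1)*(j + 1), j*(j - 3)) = j - 3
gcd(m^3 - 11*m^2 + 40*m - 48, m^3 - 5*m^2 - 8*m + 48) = m^2 - 8*m + 16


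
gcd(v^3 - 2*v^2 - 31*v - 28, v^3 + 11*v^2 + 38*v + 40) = v + 4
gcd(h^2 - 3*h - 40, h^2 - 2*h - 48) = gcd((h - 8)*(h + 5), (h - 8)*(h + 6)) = h - 8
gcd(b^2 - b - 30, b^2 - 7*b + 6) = b - 6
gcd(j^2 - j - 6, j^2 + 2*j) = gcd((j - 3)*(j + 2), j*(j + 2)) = j + 2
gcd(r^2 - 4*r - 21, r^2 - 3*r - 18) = r + 3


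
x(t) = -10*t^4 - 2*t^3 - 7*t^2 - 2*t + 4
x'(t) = -40*t^3 - 6*t^2 - 14*t - 2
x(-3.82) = -2108.40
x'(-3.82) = 2193.64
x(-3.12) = -944.74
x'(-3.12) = 1198.13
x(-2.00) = -164.00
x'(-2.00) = 322.00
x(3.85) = -2418.66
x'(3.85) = -2427.50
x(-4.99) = -6111.97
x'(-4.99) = 4888.52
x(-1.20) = -20.96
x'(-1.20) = 75.28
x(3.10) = -1052.57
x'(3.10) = -1294.70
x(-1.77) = -101.45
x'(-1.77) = 225.79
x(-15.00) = -501041.00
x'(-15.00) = 133858.00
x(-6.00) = -12764.00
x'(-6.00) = 8506.00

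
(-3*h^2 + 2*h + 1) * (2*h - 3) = -6*h^3 + 13*h^2 - 4*h - 3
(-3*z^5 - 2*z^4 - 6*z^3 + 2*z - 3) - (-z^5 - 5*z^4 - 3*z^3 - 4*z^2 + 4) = -2*z^5 + 3*z^4 - 3*z^3 + 4*z^2 + 2*z - 7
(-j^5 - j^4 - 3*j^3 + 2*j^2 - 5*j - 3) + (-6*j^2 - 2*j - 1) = -j^5 - j^4 - 3*j^3 - 4*j^2 - 7*j - 4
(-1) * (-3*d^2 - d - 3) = 3*d^2 + d + 3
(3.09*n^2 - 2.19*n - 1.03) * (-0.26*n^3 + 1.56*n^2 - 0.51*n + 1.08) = -0.8034*n^5 + 5.3898*n^4 - 4.7245*n^3 + 2.8473*n^2 - 1.8399*n - 1.1124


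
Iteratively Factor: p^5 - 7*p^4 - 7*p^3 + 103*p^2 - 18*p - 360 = (p - 4)*(p^4 - 3*p^3 - 19*p^2 + 27*p + 90) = (p - 4)*(p + 2)*(p^3 - 5*p^2 - 9*p + 45) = (p - 5)*(p - 4)*(p + 2)*(p^2 - 9) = (p - 5)*(p - 4)*(p + 2)*(p + 3)*(p - 3)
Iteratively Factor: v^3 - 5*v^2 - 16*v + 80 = (v - 4)*(v^2 - v - 20) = (v - 4)*(v + 4)*(v - 5)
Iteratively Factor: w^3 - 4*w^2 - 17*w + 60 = (w + 4)*(w^2 - 8*w + 15) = (w - 3)*(w + 4)*(w - 5)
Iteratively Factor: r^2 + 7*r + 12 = (r + 4)*(r + 3)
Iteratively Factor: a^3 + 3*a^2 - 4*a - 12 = (a - 2)*(a^2 + 5*a + 6) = (a - 2)*(a + 2)*(a + 3)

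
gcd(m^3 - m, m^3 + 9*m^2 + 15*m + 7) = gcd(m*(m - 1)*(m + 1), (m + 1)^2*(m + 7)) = m + 1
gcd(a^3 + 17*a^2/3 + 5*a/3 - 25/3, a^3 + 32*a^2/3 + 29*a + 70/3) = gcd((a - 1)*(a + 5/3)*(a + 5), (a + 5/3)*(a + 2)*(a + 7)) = a + 5/3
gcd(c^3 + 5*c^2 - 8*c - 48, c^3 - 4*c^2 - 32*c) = c + 4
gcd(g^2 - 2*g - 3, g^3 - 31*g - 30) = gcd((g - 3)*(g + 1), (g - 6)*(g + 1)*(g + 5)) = g + 1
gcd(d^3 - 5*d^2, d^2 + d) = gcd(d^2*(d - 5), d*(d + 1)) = d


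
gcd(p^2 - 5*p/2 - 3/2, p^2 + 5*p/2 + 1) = p + 1/2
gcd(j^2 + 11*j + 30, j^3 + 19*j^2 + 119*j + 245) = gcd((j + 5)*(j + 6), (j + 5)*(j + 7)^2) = j + 5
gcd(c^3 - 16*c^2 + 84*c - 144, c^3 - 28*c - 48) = c - 6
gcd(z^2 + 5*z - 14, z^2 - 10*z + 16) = z - 2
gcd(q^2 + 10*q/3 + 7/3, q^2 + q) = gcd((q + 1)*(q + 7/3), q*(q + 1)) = q + 1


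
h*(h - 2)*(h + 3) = h^3 + h^2 - 6*h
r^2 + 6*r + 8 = (r + 2)*(r + 4)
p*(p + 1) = p^2 + p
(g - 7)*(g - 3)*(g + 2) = g^3 - 8*g^2 + g + 42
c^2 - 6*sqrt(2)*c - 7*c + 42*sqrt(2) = (c - 7)*(c - 6*sqrt(2))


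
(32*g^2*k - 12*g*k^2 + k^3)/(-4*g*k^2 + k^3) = (-8*g + k)/k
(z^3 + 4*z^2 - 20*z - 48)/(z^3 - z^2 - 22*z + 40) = (z^2 + 8*z + 12)/(z^2 + 3*z - 10)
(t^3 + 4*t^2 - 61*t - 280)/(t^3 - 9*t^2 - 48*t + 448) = (t + 5)/(t - 8)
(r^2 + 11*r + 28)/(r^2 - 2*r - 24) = (r + 7)/(r - 6)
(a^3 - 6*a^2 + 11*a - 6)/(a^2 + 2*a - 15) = (a^2 - 3*a + 2)/(a + 5)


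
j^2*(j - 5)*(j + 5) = j^4 - 25*j^2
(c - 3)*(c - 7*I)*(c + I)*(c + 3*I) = c^4 - 3*c^3 - 3*I*c^3 + 25*c^2 + 9*I*c^2 - 75*c + 21*I*c - 63*I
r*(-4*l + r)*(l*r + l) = -4*l^2*r^2 - 4*l^2*r + l*r^3 + l*r^2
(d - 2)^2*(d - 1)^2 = d^4 - 6*d^3 + 13*d^2 - 12*d + 4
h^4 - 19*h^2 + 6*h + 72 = (h - 3)^2*(h + 2)*(h + 4)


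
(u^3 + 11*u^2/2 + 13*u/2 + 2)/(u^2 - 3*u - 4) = (u^2 + 9*u/2 + 2)/(u - 4)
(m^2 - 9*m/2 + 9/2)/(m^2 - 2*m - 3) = (m - 3/2)/(m + 1)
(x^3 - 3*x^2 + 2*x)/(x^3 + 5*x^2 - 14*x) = (x - 1)/(x + 7)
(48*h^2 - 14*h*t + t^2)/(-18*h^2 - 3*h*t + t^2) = (-8*h + t)/(3*h + t)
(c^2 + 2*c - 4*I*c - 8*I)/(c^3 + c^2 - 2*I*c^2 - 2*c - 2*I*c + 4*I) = (c - 4*I)/(c^2 - c*(1 + 2*I) + 2*I)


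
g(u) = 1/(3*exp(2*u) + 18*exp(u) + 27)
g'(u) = (-6*exp(2*u) - 18*exp(u))/(3*exp(2*u) + 18*exp(u) + 27)^2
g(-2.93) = 0.04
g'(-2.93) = -0.00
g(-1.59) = 0.03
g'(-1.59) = -0.00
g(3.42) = 0.00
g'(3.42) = -0.00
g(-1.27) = 0.03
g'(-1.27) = -0.01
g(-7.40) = 0.04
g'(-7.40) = -0.00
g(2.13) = 0.00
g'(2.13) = -0.00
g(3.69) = 0.00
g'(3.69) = -0.00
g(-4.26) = 0.04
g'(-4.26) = -0.00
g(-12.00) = 0.04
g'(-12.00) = 0.00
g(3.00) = 0.00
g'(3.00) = 0.00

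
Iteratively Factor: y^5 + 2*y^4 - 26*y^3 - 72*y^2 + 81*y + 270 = (y + 3)*(y^4 - y^3 - 23*y^2 - 3*y + 90) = (y + 3)^2*(y^3 - 4*y^2 - 11*y + 30) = (y - 2)*(y + 3)^2*(y^2 - 2*y - 15) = (y - 5)*(y - 2)*(y + 3)^2*(y + 3)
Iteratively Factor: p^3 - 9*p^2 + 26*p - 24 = (p - 4)*(p^2 - 5*p + 6) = (p - 4)*(p - 3)*(p - 2)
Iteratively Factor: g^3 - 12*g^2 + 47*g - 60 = (g - 3)*(g^2 - 9*g + 20) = (g - 5)*(g - 3)*(g - 4)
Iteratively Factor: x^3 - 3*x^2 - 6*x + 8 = (x + 2)*(x^2 - 5*x + 4) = (x - 4)*(x + 2)*(x - 1)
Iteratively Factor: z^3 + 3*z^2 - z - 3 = (z + 3)*(z^2 - 1) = (z + 1)*(z + 3)*(z - 1)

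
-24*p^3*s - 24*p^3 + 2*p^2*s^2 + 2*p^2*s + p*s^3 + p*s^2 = (-4*p + s)*(6*p + s)*(p*s + p)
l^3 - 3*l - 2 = (l - 2)*(l + 1)^2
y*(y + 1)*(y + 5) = y^3 + 6*y^2 + 5*y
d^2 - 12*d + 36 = (d - 6)^2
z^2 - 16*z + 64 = (z - 8)^2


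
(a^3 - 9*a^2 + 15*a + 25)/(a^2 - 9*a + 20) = (a^2 - 4*a - 5)/(a - 4)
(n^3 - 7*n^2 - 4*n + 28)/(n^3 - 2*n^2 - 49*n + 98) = (n + 2)/(n + 7)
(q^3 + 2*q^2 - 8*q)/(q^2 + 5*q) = (q^2 + 2*q - 8)/(q + 5)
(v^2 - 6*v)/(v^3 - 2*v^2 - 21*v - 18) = v/(v^2 + 4*v + 3)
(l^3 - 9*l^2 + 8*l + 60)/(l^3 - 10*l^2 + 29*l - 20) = (l^2 - 4*l - 12)/(l^2 - 5*l + 4)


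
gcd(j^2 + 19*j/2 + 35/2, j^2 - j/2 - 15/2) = j + 5/2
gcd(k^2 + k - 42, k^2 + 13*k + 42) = k + 7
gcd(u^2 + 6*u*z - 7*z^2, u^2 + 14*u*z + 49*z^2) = u + 7*z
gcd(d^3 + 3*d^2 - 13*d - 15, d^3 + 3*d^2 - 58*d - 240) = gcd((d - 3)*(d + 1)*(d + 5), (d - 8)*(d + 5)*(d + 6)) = d + 5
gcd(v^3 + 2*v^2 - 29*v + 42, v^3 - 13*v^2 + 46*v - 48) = v^2 - 5*v + 6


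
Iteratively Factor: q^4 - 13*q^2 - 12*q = (q - 4)*(q^3 + 4*q^2 + 3*q) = (q - 4)*(q + 3)*(q^2 + q) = (q - 4)*(q + 1)*(q + 3)*(q)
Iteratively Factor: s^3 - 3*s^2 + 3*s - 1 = (s - 1)*(s^2 - 2*s + 1) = (s - 1)^2*(s - 1)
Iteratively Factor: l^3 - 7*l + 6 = (l + 3)*(l^2 - 3*l + 2) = (l - 2)*(l + 3)*(l - 1)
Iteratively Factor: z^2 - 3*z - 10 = (z - 5)*(z + 2)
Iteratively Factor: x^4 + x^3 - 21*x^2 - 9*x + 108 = (x + 3)*(x^3 - 2*x^2 - 15*x + 36) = (x - 3)*(x + 3)*(x^2 + x - 12) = (x - 3)^2*(x + 3)*(x + 4)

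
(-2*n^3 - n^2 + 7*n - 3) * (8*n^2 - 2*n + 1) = -16*n^5 - 4*n^4 + 56*n^3 - 39*n^2 + 13*n - 3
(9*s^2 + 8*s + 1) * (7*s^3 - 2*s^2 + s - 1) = 63*s^5 + 38*s^4 - 3*s^2 - 7*s - 1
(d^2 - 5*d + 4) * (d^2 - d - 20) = d^4 - 6*d^3 - 11*d^2 + 96*d - 80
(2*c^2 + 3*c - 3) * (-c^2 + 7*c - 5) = -2*c^4 + 11*c^3 + 14*c^2 - 36*c + 15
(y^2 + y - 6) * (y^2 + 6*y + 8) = y^4 + 7*y^3 + 8*y^2 - 28*y - 48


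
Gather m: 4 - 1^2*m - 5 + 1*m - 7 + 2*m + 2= 2*m - 6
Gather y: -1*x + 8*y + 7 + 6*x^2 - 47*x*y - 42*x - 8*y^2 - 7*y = 6*x^2 - 43*x - 8*y^2 + y*(1 - 47*x) + 7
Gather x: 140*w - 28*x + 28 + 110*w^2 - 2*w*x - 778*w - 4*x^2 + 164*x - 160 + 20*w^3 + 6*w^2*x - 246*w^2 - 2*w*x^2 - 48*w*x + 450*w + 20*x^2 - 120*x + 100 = 20*w^3 - 136*w^2 - 188*w + x^2*(16 - 2*w) + x*(6*w^2 - 50*w + 16) - 32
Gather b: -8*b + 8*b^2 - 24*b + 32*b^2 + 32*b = 40*b^2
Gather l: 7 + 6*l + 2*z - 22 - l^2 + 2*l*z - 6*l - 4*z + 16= -l^2 + 2*l*z - 2*z + 1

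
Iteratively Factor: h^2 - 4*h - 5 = (h + 1)*(h - 5)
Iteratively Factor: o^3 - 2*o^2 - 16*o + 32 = (o - 4)*(o^2 + 2*o - 8) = (o - 4)*(o + 4)*(o - 2)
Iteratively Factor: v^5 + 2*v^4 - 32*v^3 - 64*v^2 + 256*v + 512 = (v + 4)*(v^4 - 2*v^3 - 24*v^2 + 32*v + 128) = (v - 4)*(v + 4)*(v^3 + 2*v^2 - 16*v - 32) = (v - 4)*(v + 4)^2*(v^2 - 2*v - 8) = (v - 4)^2*(v + 4)^2*(v + 2)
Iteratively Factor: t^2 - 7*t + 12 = (t - 4)*(t - 3)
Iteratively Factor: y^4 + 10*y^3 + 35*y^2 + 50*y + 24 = (y + 4)*(y^3 + 6*y^2 + 11*y + 6) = (y + 3)*(y + 4)*(y^2 + 3*y + 2) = (y + 1)*(y + 3)*(y + 4)*(y + 2)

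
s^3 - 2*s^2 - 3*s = s*(s - 3)*(s + 1)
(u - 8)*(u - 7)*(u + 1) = u^3 - 14*u^2 + 41*u + 56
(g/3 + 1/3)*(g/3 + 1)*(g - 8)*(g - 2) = g^4/9 - 2*g^3/3 - 7*g^2/3 + 34*g/9 + 16/3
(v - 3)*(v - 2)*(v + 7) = v^3 + 2*v^2 - 29*v + 42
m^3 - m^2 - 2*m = m*(m - 2)*(m + 1)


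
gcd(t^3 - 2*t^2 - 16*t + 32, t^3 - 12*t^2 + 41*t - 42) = t - 2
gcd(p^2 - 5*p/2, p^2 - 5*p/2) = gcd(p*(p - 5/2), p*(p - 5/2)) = p^2 - 5*p/2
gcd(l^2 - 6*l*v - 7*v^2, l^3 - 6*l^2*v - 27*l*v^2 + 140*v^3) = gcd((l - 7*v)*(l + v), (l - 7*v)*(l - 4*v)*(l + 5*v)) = -l + 7*v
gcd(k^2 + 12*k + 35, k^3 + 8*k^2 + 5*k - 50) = k + 5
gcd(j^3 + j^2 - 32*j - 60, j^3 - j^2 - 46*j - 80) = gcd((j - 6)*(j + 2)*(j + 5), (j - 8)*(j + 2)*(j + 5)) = j^2 + 7*j + 10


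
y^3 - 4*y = y*(y - 2)*(y + 2)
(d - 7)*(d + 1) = d^2 - 6*d - 7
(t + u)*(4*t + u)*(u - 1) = 4*t^2*u - 4*t^2 + 5*t*u^2 - 5*t*u + u^3 - u^2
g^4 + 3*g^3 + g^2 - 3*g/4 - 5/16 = (g - 1/2)*(g + 1/2)^2*(g + 5/2)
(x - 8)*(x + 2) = x^2 - 6*x - 16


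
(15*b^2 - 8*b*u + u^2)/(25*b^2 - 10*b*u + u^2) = (-3*b + u)/(-5*b + u)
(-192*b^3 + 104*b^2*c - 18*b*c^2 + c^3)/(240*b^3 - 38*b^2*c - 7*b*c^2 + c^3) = (-24*b^2 + 10*b*c - c^2)/(30*b^2 - b*c - c^2)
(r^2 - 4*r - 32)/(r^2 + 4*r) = (r - 8)/r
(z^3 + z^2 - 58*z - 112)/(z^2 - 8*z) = z + 9 + 14/z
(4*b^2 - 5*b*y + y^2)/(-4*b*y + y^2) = (-b + y)/y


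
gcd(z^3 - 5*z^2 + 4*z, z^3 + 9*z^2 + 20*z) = z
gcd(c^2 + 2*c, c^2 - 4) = c + 2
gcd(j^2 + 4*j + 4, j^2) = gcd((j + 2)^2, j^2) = 1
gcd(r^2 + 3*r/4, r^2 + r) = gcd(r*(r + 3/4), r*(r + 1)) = r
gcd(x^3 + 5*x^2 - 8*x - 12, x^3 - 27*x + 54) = x + 6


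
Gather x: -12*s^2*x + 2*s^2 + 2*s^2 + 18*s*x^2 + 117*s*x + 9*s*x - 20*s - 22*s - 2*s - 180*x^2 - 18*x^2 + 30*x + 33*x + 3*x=4*s^2 - 44*s + x^2*(18*s - 198) + x*(-12*s^2 + 126*s + 66)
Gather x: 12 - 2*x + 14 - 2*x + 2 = 28 - 4*x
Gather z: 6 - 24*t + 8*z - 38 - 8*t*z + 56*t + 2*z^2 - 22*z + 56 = 32*t + 2*z^2 + z*(-8*t - 14) + 24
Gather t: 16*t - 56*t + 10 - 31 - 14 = -40*t - 35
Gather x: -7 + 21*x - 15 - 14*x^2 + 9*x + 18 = -14*x^2 + 30*x - 4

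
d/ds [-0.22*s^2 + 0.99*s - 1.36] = 0.99 - 0.44*s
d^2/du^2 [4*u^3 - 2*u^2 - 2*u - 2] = 24*u - 4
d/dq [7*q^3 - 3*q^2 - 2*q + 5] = 21*q^2 - 6*q - 2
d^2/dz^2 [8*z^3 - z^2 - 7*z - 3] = 48*z - 2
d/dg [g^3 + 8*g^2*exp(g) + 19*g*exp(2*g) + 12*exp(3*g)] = 8*g^2*exp(g) + 3*g^2 + 38*g*exp(2*g) + 16*g*exp(g) + 36*exp(3*g) + 19*exp(2*g)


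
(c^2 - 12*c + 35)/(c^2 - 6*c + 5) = (c - 7)/(c - 1)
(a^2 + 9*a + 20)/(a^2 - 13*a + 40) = (a^2 + 9*a + 20)/(a^2 - 13*a + 40)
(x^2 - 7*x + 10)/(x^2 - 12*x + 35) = (x - 2)/(x - 7)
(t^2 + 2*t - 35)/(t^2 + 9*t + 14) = (t - 5)/(t + 2)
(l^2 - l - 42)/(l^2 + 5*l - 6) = (l - 7)/(l - 1)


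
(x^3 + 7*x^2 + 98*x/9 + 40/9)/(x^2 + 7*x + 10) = (x^2 + 2*x + 8/9)/(x + 2)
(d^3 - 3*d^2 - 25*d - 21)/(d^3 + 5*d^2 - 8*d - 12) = (d^2 - 4*d - 21)/(d^2 + 4*d - 12)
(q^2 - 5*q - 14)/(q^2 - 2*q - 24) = (-q^2 + 5*q + 14)/(-q^2 + 2*q + 24)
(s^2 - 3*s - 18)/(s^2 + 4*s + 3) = (s - 6)/(s + 1)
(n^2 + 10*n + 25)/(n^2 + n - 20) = (n + 5)/(n - 4)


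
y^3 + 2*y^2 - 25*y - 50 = (y - 5)*(y + 2)*(y + 5)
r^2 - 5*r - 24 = (r - 8)*(r + 3)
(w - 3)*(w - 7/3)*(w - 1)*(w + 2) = w^4 - 13*w^3/3 - w^2/3 + 53*w/3 - 14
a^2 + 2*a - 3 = (a - 1)*(a + 3)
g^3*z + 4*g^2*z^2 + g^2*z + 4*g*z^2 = g*(g + 4*z)*(g*z + z)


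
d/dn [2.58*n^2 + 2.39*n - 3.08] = 5.16*n + 2.39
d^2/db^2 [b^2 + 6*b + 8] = 2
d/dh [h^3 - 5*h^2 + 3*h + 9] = 3*h^2 - 10*h + 3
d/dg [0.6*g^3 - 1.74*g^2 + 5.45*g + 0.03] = 1.8*g^2 - 3.48*g + 5.45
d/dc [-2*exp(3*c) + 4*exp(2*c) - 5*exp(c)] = (-6*exp(2*c) + 8*exp(c) - 5)*exp(c)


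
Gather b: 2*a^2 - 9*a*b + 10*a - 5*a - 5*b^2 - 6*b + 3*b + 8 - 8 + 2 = 2*a^2 + 5*a - 5*b^2 + b*(-9*a - 3) + 2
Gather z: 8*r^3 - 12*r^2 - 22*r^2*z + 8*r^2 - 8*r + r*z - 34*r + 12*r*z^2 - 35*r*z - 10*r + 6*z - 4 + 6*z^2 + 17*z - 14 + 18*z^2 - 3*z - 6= 8*r^3 - 4*r^2 - 52*r + z^2*(12*r + 24) + z*(-22*r^2 - 34*r + 20) - 24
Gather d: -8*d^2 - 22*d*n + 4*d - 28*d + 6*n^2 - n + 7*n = -8*d^2 + d*(-22*n - 24) + 6*n^2 + 6*n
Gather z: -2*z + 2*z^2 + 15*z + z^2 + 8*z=3*z^2 + 21*z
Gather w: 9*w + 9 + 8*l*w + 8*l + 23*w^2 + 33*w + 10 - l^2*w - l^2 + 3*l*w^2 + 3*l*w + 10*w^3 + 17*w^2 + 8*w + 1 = -l^2 + 8*l + 10*w^3 + w^2*(3*l + 40) + w*(-l^2 + 11*l + 50) + 20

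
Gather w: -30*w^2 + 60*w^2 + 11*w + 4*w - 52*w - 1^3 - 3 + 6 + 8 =30*w^2 - 37*w + 10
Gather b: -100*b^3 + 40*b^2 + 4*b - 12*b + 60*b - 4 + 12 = -100*b^3 + 40*b^2 + 52*b + 8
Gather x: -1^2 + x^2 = x^2 - 1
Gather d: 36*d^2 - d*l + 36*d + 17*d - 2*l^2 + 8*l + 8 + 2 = 36*d^2 + d*(53 - l) - 2*l^2 + 8*l + 10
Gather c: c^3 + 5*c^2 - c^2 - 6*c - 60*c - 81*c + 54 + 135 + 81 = c^3 + 4*c^2 - 147*c + 270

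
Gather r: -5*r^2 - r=-5*r^2 - r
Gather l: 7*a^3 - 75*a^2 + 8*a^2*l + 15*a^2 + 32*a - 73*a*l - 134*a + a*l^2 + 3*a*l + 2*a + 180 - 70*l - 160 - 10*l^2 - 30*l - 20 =7*a^3 - 60*a^2 - 100*a + l^2*(a - 10) + l*(8*a^2 - 70*a - 100)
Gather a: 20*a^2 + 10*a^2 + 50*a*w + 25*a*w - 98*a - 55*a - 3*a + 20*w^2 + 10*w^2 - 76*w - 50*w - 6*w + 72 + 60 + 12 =30*a^2 + a*(75*w - 156) + 30*w^2 - 132*w + 144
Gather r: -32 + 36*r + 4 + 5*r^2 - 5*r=5*r^2 + 31*r - 28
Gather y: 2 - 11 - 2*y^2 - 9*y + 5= -2*y^2 - 9*y - 4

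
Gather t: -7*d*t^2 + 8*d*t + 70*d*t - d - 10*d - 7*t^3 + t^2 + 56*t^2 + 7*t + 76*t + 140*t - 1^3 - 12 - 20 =-11*d - 7*t^3 + t^2*(57 - 7*d) + t*(78*d + 223) - 33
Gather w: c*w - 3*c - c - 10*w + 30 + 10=-4*c + w*(c - 10) + 40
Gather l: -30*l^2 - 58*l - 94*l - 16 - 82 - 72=-30*l^2 - 152*l - 170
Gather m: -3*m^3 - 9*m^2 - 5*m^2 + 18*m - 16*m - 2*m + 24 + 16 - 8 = -3*m^3 - 14*m^2 + 32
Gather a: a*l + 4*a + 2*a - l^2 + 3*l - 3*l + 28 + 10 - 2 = a*(l + 6) - l^2 + 36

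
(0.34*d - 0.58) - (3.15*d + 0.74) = -2.81*d - 1.32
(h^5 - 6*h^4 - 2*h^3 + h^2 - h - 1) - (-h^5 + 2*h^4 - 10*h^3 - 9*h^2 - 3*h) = 2*h^5 - 8*h^4 + 8*h^3 + 10*h^2 + 2*h - 1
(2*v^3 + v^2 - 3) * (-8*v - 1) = -16*v^4 - 10*v^3 - v^2 + 24*v + 3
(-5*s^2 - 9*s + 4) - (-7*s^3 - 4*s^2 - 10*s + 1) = 7*s^3 - s^2 + s + 3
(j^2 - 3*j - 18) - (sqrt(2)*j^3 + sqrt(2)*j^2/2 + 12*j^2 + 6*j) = -sqrt(2)*j^3 - 11*j^2 - sqrt(2)*j^2/2 - 9*j - 18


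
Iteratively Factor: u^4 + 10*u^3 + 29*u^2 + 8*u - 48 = (u + 4)*(u^3 + 6*u^2 + 5*u - 12) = (u + 4)^2*(u^2 + 2*u - 3) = (u + 3)*(u + 4)^2*(u - 1)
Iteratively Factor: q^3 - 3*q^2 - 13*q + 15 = (q + 3)*(q^2 - 6*q + 5) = (q - 1)*(q + 3)*(q - 5)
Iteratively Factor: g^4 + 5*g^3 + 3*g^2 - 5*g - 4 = (g - 1)*(g^3 + 6*g^2 + 9*g + 4) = (g - 1)*(g + 1)*(g^2 + 5*g + 4) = (g - 1)*(g + 1)*(g + 4)*(g + 1)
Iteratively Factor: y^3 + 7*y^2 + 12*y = (y + 4)*(y^2 + 3*y) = (y + 3)*(y + 4)*(y)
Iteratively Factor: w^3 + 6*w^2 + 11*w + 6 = (w + 1)*(w^2 + 5*w + 6) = (w + 1)*(w + 3)*(w + 2)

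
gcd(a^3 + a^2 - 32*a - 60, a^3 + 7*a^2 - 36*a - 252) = a - 6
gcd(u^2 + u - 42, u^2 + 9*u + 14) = u + 7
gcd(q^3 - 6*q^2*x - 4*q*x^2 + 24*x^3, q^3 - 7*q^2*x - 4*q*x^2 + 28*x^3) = -q^2 + 4*x^2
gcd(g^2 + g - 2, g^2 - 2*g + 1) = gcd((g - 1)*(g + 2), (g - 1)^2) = g - 1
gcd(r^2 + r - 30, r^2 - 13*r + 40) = r - 5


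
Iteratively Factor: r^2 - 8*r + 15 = (r - 5)*(r - 3)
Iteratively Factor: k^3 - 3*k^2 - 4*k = (k)*(k^2 - 3*k - 4) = k*(k + 1)*(k - 4)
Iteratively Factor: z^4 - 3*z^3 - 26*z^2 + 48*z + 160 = (z - 5)*(z^3 + 2*z^2 - 16*z - 32) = (z - 5)*(z + 4)*(z^2 - 2*z - 8) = (z - 5)*(z - 4)*(z + 4)*(z + 2)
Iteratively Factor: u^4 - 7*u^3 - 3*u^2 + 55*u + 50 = (u + 2)*(u^3 - 9*u^2 + 15*u + 25) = (u - 5)*(u + 2)*(u^2 - 4*u - 5) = (u - 5)*(u + 1)*(u + 2)*(u - 5)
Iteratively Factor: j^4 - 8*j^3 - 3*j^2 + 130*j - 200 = (j - 5)*(j^3 - 3*j^2 - 18*j + 40) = (j - 5)*(j - 2)*(j^2 - j - 20) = (j - 5)^2*(j - 2)*(j + 4)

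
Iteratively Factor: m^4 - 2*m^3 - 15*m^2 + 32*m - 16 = (m - 1)*(m^3 - m^2 - 16*m + 16) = (m - 4)*(m - 1)*(m^2 + 3*m - 4) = (m - 4)*(m - 1)*(m + 4)*(m - 1)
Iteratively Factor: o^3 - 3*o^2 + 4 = (o - 2)*(o^2 - o - 2) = (o - 2)^2*(o + 1)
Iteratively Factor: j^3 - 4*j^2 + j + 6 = (j + 1)*(j^2 - 5*j + 6) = (j - 3)*(j + 1)*(j - 2)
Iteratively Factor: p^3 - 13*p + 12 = (p - 3)*(p^2 + 3*p - 4) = (p - 3)*(p + 4)*(p - 1)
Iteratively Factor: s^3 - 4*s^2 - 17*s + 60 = (s + 4)*(s^2 - 8*s + 15) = (s - 3)*(s + 4)*(s - 5)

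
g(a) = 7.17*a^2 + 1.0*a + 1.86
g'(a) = 14.34*a + 1.0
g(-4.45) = 139.39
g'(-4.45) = -62.81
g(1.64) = 22.78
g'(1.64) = 24.52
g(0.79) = 7.12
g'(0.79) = 12.33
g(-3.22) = 72.98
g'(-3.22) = -45.17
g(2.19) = 38.44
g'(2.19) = 32.40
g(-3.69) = 95.80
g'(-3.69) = -51.91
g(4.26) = 136.24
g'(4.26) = 62.09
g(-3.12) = 68.54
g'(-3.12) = -43.74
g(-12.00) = 1022.34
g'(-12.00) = -171.08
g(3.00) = 69.39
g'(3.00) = 44.02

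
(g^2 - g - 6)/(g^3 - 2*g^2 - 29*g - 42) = (g - 3)/(g^2 - 4*g - 21)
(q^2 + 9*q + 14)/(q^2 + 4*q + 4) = (q + 7)/(q + 2)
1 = 1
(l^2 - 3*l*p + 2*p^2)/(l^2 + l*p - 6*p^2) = (l - p)/(l + 3*p)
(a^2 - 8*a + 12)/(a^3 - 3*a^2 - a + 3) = (a^2 - 8*a + 12)/(a^3 - 3*a^2 - a + 3)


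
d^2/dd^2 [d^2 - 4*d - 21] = 2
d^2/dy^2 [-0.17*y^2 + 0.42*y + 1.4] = -0.340000000000000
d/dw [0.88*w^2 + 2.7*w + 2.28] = 1.76*w + 2.7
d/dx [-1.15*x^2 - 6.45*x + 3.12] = -2.3*x - 6.45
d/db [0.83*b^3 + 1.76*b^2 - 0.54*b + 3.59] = 2.49*b^2 + 3.52*b - 0.54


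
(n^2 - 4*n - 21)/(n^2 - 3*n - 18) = (n - 7)/(n - 6)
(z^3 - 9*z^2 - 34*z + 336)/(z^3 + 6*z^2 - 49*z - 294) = (z - 8)/(z + 7)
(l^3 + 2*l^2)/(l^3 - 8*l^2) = (l + 2)/(l - 8)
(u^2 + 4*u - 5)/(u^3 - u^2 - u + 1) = (u + 5)/(u^2 - 1)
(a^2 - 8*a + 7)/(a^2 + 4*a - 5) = (a - 7)/(a + 5)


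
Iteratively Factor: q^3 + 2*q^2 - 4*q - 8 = (q + 2)*(q^2 - 4) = (q + 2)^2*(q - 2)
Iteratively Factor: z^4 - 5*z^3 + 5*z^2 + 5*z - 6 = (z + 1)*(z^3 - 6*z^2 + 11*z - 6) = (z - 3)*(z + 1)*(z^2 - 3*z + 2) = (z - 3)*(z - 1)*(z + 1)*(z - 2)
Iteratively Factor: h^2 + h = (h)*(h + 1)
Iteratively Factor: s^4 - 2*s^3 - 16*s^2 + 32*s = (s)*(s^3 - 2*s^2 - 16*s + 32) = s*(s - 2)*(s^2 - 16) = s*(s - 2)*(s + 4)*(s - 4)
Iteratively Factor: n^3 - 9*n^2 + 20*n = (n - 4)*(n^2 - 5*n) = (n - 5)*(n - 4)*(n)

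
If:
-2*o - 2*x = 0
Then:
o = -x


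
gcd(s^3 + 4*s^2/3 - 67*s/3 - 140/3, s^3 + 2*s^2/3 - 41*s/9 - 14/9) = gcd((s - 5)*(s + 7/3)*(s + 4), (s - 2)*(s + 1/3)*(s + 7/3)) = s + 7/3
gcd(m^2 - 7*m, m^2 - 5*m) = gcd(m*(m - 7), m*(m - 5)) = m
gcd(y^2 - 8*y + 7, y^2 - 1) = y - 1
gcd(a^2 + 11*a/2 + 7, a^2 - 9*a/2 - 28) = a + 7/2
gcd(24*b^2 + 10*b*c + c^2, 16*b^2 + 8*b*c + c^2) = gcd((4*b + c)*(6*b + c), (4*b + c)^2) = 4*b + c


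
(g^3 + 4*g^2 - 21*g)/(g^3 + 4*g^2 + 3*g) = (g^2 + 4*g - 21)/(g^2 + 4*g + 3)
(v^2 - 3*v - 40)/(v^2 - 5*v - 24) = (v + 5)/(v + 3)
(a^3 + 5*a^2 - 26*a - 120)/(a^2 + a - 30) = a + 4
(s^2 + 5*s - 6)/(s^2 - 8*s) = (s^2 + 5*s - 6)/(s*(s - 8))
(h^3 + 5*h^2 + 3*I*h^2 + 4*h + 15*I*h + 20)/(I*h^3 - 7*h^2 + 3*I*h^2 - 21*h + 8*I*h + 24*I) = (-I*h^2 + h*(4 - 5*I) + 20)/(h^2 + h*(3 + 8*I) + 24*I)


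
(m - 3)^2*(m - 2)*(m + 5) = m^4 - 3*m^3 - 19*m^2 + 87*m - 90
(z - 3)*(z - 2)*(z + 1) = z^3 - 4*z^2 + z + 6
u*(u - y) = u^2 - u*y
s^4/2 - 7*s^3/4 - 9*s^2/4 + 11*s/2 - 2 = (s/2 + 1)*(s - 4)*(s - 1)*(s - 1/2)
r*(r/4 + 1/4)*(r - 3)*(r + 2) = r^4/4 - 7*r^2/4 - 3*r/2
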